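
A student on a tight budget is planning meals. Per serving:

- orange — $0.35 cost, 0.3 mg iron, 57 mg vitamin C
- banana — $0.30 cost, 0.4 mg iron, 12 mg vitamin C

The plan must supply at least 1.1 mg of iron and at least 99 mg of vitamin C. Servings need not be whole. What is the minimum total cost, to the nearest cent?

For a min-cost LP with two ≥-constraints, a basic feasible solution has at most two positive variables.
orange only: max(1.1/0.3, 99/57) = 3.667 servings → $1.28.
banana only: max(1.1/0.4, 99/12) = 8.25 servings → $2.48.
orange + banana with both tight: 1.375 servings and 1.719 servings → $1.00.
So the least-cost plan costs $1.00.

$1.00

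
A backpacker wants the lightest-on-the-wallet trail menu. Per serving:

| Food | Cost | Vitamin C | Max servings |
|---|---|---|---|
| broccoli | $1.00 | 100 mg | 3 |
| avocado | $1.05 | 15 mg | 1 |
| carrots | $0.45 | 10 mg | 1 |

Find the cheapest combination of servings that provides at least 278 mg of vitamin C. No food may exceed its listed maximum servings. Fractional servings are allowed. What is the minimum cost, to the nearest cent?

$2.78

Cost per mg of vitamin C: broccoli $0.0100, carrots $0.0450, avocado $0.0700.
Take 2.78 servings of broccoli: +278.0 mg vitamin C for $2.78 (total $2.78, still need 0.0 mg).
Greedy by cheapest-per-mg is optimal for a single linear constraint, so the minimum cost is $2.78.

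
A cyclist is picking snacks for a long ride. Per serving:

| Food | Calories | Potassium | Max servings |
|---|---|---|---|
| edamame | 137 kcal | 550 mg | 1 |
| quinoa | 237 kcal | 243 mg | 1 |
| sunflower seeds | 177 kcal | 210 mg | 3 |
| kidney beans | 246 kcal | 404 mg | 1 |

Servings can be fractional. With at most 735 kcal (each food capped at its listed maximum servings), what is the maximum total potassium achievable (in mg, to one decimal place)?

1371.6 mg

Potassium per kcal: edamame 4.015, kidney beans 1.642, sunflower seeds 1.186, quinoa 1.025.
Take 1 serving of edamame: uses 137 kcal, +550.0 mg potassium (running total 550.0 mg).
Take 1 serving of kidney beans: uses 246 kcal, +404.0 mg potassium (running total 954.0 mg).
Take 1.989 servings of sunflower seeds: uses 352 kcal, +417.6 mg potassium (running total 1371.6 mg).
Greedy by best ratio exhausts the calories allowance optimally: 1371.6 mg.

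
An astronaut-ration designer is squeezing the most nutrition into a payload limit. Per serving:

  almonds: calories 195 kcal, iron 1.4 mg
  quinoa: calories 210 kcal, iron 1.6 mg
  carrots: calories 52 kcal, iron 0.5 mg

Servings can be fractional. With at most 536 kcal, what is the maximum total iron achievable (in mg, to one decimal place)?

5.2 mg

Iron per kcal: carrots 0.009615, quinoa 0.007619, almonds 0.007179.
With no serving limits, spend the whole calories allowance on carrots: 536 kcal / 52 kcal × 0.5 mg = 5.2 mg.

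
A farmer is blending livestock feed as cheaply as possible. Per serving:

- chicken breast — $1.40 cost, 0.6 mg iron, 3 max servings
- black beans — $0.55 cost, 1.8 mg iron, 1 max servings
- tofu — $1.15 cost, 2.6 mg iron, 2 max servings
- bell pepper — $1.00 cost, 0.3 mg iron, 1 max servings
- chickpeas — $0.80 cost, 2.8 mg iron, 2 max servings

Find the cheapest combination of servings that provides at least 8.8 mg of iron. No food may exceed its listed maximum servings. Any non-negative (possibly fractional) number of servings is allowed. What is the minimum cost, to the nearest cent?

Cost per mg of iron: chickpeas $0.2857, black beans $0.3056, tofu $0.4423, chicken breast $2.3333, bell pepper $3.3333.
Take 2 servings of chickpeas: +5.6 mg iron for $1.60 (total $1.60, still need 3.2 mg).
Take 1 serving of black beans: +1.8 mg iron for $0.55 (total $2.15, still need 1.4 mg).
Take 0.5385 servings of tofu: +1.4 mg iron for $0.62 (total $2.77, still need 0.0 mg).
Greedy by cheapest-per-mg is optimal for a single linear constraint, so the minimum cost is $2.77.

$2.77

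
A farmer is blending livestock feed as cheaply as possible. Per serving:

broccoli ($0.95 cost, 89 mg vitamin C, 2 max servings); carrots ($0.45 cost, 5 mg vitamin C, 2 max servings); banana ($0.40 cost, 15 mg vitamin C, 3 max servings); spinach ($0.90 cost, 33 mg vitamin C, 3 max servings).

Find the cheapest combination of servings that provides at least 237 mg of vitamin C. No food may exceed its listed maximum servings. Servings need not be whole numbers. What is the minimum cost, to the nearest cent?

$3.48

Cost per mg of vitamin C: broccoli $0.0107, banana $0.0267, spinach $0.0273, carrots $0.0900.
Take 2 servings of broccoli: +178.0 mg vitamin C for $1.90 (total $1.90, still need 59.0 mg).
Take 3 servings of banana: +45.0 mg vitamin C for $1.20 (total $3.10, still need 14.0 mg).
Take 0.4242 servings of spinach: +14.0 mg vitamin C for $0.38 (total $3.48, still need 0.0 mg).
Greedy by cheapest-per-mg is optimal for a single linear constraint, so the minimum cost is $3.48.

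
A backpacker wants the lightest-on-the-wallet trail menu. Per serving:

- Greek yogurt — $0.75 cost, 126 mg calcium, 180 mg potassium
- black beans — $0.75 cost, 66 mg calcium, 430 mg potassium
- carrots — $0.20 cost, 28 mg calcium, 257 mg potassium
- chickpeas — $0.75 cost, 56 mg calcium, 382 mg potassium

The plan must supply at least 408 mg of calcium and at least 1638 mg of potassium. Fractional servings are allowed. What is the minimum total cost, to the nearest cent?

$2.59

A basic optimal solution has at most two foods positive. Try each food alone and each pair with both targets met exactly.
Greek yogurt only: max(408/126, 1638/180) = 9.1 servings → $6.83.
black beans only: max(408/66, 1638/430) = 6.182 servings → $4.64.
carrots only: max(408/28, 1638/257) = 14.57 servings → $2.91.
chickpeas only: max(408/56, 1638/382) = 7.286 servings → $5.46.
Greek yogurt + black beans with both tight: 1.592 servings and 3.143 servings → $3.55.
Greek yogurt + carrots with both tight: 2.158 servings and 4.862 servings → $2.59.
Greek yogurt + chickpeas with both tight: 1.685 servings and 3.494 servings → $3.88.
black beans + carrots: intersection lies outside the first quadrant.
black beans + chickpeas: intersection lies outside the first quadrant.
carrots + chickpeas with both targets exact would need a negative amount; discard.
Cheapest feasible corner: $2.59.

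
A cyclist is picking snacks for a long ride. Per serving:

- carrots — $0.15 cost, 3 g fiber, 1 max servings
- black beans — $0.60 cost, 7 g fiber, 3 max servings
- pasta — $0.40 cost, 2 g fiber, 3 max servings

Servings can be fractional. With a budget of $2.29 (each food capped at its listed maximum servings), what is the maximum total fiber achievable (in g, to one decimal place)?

Fiber per dollar: carrots 20, black beans 11.67, pasta 5.
Take 1 serving of carrots: spends $0.15, +3.0 g fiber (running total 3.0 g).
Take 3 servings of black beans: spends $1.80, +21.0 g fiber (running total 24.0 g).
Take 0.85 servings of pasta: spends $0.34, +1.7 g fiber (running total 25.7 g).
Greedy by best ratio exhausts the cost allowance optimally: 25.7 g.

25.7 g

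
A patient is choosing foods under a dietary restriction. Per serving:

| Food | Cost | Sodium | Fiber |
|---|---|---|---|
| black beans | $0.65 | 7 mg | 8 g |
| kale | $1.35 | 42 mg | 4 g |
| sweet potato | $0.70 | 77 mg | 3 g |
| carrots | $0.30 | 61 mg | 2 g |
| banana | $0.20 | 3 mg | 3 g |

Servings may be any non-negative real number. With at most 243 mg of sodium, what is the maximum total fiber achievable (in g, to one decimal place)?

Fiber per mg sodium: black beans 1.143, banana 1, kale 0.09524, sweet potato 0.03896, carrots 0.03279.
With no serving limits, spend the whole sodium allowance on black beans: 243 mg / 7 mg × 8 g = 277.7 g.

277.7 g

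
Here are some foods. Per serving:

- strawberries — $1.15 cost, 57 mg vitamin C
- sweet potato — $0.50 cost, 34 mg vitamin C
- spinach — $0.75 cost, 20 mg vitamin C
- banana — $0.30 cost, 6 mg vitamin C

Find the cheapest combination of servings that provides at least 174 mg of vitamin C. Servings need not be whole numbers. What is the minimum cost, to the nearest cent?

Cost per mg of vitamin C: sweet potato $0.0147, strawberries $0.0202, spinach $0.0375, banana $0.0500.
With no serving limits, use only sweet potato: 174 mg / 34 mg = 5.118 servings × $0.50 = $2.56.

$2.56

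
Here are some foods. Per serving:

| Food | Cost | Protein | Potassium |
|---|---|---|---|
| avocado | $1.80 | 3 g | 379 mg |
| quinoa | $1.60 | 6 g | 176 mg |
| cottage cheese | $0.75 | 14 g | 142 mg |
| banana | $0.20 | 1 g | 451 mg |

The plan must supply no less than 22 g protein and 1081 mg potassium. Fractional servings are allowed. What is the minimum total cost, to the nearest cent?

At the optimum either one food covers both requirements or two foods hit both targets exactly; no other combination can be cheaper.
avocado only: max(22/3, 1081/379) = 7.333 servings → $13.20.
quinoa only: max(22/6, 1081/176) = 6.142 servings → $9.83.
cottage cheese only: max(22/14, 1081/142) = 7.613 servings → $5.71.
banana only: max(22/1, 1081/451) = 22 servings → $4.40.
avocado + quinoa with both tight: 1.497 servings and 2.918 servings → $7.36.
avocado + cottage cheese with both tight: 2.461 servings and 1.044 servings → $5.21.
avocado + banana with both targets exact would need a negative amount; discard.
quinoa + cottage cheese with both targets exact would need a negative amount; discard.
quinoa + banana with both tight: 3.494 servings and 1.033 servings → $5.80.
cottage cheese + banana with both tight: 1.432 servings and 1.946 servings → $1.46.
So the least-cost plan costs $1.46.

$1.46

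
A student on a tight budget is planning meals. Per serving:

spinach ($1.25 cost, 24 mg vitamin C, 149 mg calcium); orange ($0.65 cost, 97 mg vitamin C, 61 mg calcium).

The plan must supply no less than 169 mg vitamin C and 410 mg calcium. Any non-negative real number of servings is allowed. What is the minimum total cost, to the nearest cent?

Minimising a linear cost over {vitamin C ≥ 169, calcium ≥ 410, servings ≥ 0} — the optimum is at a vertex, using one or two foods.
spinach only: max(169/24, 410/149) = 7.042 servings → $8.80.
orange only: max(169/97, 410/61) = 6.721 servings → $4.37.
spinach + orange with both tight: 2.268 servings and 1.181 servings → $3.60.
The minimum over all feasible corners is $3.60.

$3.60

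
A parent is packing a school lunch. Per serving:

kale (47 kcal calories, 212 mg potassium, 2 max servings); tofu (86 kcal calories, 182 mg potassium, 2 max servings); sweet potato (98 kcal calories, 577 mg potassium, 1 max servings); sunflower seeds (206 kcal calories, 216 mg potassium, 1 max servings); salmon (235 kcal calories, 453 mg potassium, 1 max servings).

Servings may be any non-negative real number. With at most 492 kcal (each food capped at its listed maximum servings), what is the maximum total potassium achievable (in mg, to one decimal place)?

1611.7 mg

Potassium per kcal: sweet potato 5.888, kale 4.511, tofu 2.116, salmon 1.928, sunflower seeds 1.049.
Take 1 serving of sweet potato: uses 98 kcal, +577.0 mg potassium (running total 577.0 mg).
Take 2 servings of kale: uses 94 kcal, +424.0 mg potassium (running total 1001.0 mg).
Take 2 servings of tofu: uses 172 kcal, +364.0 mg potassium (running total 1365.0 mg).
Take 0.5447 servings of salmon: uses 128 kcal, +246.7 mg potassium (running total 1611.7 mg).
Greedy by best ratio exhausts the calories allowance optimally: 1611.7 mg.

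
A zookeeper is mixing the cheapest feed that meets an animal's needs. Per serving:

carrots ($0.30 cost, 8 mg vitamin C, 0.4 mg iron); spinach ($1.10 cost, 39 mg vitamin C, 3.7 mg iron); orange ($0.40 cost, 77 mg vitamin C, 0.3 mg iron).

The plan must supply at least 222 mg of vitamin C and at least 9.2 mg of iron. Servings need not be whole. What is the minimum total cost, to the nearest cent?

$3.26

For a min-cost LP with two ≥-constraints, a basic feasible solution has at most two positive variables.
carrots only: max(222/8, 9.2/0.4) = 27.75 servings → $8.32.
spinach only: max(222/39, 9.2/3.7) = 5.692 servings → $6.26.
orange only: max(222/77, 9.2/0.3) = 30.67 servings → $12.27.
carrots + spinach: the both-tight solution has a negative serving — not a feasible corner.
carrots + orange with both tight: 22.6 servings and 0.5352 servings → $6.99.
spinach + orange with both tight: 2.349 servings and 1.693 servings → $3.26.
The minimum over all feasible corners is $3.26.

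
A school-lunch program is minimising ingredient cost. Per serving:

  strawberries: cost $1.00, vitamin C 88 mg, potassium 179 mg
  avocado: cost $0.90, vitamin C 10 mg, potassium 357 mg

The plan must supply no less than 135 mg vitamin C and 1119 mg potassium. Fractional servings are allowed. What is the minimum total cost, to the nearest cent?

$3.51

This is a tiny linear program; its minimum lies at a vertex of the feasible set. List the vertices and price them.
strawberries only: max(135/88, 1119/179) = 6.251 servings → $6.25.
avocado only: max(135/10, 1119/357) = 13.5 servings → $12.15.
strawberries + avocado with both tight: 1.249 servings and 2.508 servings → $3.51.
The minimum over all feasible corners is $3.51.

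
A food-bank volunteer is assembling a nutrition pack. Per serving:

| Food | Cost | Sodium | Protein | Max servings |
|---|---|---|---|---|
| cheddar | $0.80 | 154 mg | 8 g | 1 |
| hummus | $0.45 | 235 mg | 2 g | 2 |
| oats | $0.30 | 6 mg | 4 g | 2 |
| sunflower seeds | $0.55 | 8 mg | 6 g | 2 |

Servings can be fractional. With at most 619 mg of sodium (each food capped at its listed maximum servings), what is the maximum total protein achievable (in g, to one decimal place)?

Protein per mg sodium: sunflower seeds 0.75, oats 0.6667, cheddar 0.05195, hummus 0.008511.
Take 2 servings of sunflower seeds: uses 16 mg sodium, +12.0 g protein (running total 12.0 g).
Take 2 servings of oats: uses 12 mg sodium, +8.0 g protein (running total 20.0 g).
Take 1 serving of cheddar: uses 154 mg sodium, +8.0 g protein (running total 28.0 g).
Take 1.86 servings of hummus: uses 437 mg sodium, +3.7 g protein (running total 31.7 g).
Greedy by best ratio exhausts the sodium allowance optimally: 31.7 g.

31.7 g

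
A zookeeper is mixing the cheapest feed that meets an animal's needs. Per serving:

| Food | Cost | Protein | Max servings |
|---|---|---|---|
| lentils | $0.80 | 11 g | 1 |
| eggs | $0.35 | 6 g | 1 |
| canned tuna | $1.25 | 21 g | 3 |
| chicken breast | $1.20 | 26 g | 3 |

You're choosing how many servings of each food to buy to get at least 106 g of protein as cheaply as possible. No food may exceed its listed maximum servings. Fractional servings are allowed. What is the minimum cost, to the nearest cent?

$5.26

Cost per g of protein: chicken breast $0.0462, eggs $0.0583, canned tuna $0.0595, lentils $0.0727.
Take 3 servings of chicken breast: +78.0 g protein for $3.60 (total $3.60, still need 28.0 g).
Take 1 serving of eggs: +6.0 g protein for $0.35 (total $3.95, still need 22.0 g).
Take 1.048 servings of canned tuna: +22.0 g protein for $1.31 (total $5.26, still need 0.0 g).
Greedy by cheapest-per-g is optimal for a single linear constraint, so the minimum cost is $5.26.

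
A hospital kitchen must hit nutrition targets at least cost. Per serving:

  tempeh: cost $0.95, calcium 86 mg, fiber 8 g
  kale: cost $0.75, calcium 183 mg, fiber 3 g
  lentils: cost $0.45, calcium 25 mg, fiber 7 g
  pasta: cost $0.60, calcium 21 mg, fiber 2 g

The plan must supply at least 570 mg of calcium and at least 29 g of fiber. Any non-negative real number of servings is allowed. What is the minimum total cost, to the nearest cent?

$3.37

Check every corner: each single food scaled to meet both minima, and each pair solved so both constraints bind.
tempeh only: max(570/86, 29/8) = 6.628 servings → $6.30.
kale only: max(570/183, 29/3) = 9.667 servings → $7.25.
lentils only: max(570/25, 29/7) = 22.8 servings → $10.26.
pasta only: max(570/21, 29/2) = 27.14 servings → $16.29.
tempeh + kale with both tight: 2.983 servings and 1.713 servings → $4.12.
tempeh + lentils: intersection lies outside the first quadrant.
tempeh + pasta with both targets exact would need a negative amount; discard.
kale + lentils with both tight: 2.707 servings and 2.983 servings → $3.37.
kale + pasta with both tight: 1.752 servings and 11.87 servings → $8.44.
lentils + pasta with both targets exact would need a negative amount; discard.
Cheapest feasible corner: $3.37.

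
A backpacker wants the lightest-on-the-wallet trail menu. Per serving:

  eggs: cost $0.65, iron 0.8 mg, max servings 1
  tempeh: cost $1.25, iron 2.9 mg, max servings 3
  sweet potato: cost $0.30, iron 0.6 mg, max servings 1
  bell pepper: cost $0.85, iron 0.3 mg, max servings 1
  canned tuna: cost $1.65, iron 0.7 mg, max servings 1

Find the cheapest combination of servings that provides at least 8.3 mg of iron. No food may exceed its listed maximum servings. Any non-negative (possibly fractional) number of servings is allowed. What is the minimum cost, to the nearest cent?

Cost per mg of iron: tempeh $0.4310, sweet potato $0.5000, eggs $0.8125, canned tuna $2.3571, bell pepper $2.8333.
Take 2.862 servings of tempeh: +8.3 mg iron for $3.58 (total $3.58, still need 0.0 mg).
Greedy by cheapest-per-mg is optimal for a single linear constraint, so the minimum cost is $3.58.

$3.58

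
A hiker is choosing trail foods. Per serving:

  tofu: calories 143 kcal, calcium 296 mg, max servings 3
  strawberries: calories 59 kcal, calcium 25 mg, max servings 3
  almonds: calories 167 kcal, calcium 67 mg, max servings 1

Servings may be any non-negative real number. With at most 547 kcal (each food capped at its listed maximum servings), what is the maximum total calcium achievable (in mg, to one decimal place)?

938.0 mg

Calcium per kcal: tofu 2.07, strawberries 0.4237, almonds 0.4012.
Take 3 servings of tofu: uses 429 kcal, +888.0 mg calcium (running total 888.0 mg).
Take 2 servings of strawberries: uses 118 kcal, +50.0 mg calcium (running total 938.0 mg).
Filling greedily by calcium-per-kcal is optimal for one linear limit, giving 938.0 mg.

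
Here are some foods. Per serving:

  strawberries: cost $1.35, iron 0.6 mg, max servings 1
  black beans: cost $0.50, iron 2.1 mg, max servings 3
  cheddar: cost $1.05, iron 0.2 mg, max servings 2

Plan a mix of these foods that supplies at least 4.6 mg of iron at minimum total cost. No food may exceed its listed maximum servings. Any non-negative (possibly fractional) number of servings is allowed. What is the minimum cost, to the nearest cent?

Cost per mg of iron: black beans $0.2381, strawberries $2.2500, cheddar $5.2500.
Take 2.19 servings of black beans: +4.6 mg iron for $1.10 (total $1.10, still need 0.0 mg).
Filling from the cheapest source first is optimal under one linear minimum: $1.10.

$1.10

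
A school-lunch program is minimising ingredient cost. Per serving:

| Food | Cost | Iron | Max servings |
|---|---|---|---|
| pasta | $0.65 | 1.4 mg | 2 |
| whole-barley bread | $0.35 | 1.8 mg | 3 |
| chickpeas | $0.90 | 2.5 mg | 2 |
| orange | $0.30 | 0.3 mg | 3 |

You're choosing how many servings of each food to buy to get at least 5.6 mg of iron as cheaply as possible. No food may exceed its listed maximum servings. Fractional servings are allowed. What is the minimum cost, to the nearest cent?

$1.12

Cost per mg of iron: whole-barley bread $0.1944, chickpeas $0.3600, pasta $0.4643, orange $1.0000.
Take 3 servings of whole-barley bread: +5.4 mg iron for $1.05 (total $1.05, still need 0.2 mg).
Take 0.08 servings of chickpeas: +0.2 mg iron for $0.07 (total $1.12, still need 0.0 mg).
Filling from the cheapest source first is optimal under one linear minimum: $1.12.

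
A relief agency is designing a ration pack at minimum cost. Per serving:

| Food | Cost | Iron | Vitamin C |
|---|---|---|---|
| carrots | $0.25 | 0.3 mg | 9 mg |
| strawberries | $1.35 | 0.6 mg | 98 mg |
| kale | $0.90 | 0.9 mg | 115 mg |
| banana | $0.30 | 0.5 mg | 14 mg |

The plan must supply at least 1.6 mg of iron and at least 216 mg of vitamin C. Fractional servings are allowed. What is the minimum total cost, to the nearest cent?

A basic optimal solution has at most two foods positive. Try each food alone and each pair with both targets met exactly.
carrots only: max(1.6/0.3, 216/9) = 24 servings → $6.00.
strawberries only: max(1.6/0.6, 216/98) = 2.667 servings → $3.60.
kale only: max(1.6/0.9, 216/115) = 1.878 servings → $1.69.
banana only: max(1.6/0.5, 216/14) = 15.43 servings → $4.63.
carrots + strawberries with both tight: 1.133 servings and 2.1 servings → $3.12.
carrots + kale: the both-tight solution has a negative serving — not a feasible corner.
carrots + banana: the both-tight solution has a negative serving — not a feasible corner.
strawberries + kale with both tight: 0.5417 servings and 1.417 servings → $2.01.
strawberries + banana with both tight: 2.108 servings and 0.67 servings → $3.05.
kale + banana: intersection lies outside the first quadrant.
So the least-cost plan costs $1.69.

$1.69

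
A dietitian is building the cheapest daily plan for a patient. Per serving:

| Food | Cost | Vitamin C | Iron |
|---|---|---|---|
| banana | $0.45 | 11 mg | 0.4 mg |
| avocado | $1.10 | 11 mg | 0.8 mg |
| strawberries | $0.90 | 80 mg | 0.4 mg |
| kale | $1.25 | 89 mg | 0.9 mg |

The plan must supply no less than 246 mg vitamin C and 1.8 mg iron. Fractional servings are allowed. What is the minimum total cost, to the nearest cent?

$3.08

The cheapest plan sits at a corner of the feasible region — with two constraints it uses at most two foods.
banana only: max(246/11, 1.8/0.4) = 22.36 servings → $10.06.
avocado only: max(246/11, 1.8/0.8) = 22.36 servings → $24.60.
strawberries only: max(246/80, 1.8/0.4) = 4.5 servings → $4.05.
kale only: max(246/89, 1.8/0.9) = 2.764 servings → $3.46.
banana + avocado: intersection lies outside the first quadrant.
banana + strawberries with both tight: 1.652 servings and 2.848 servings → $3.31.
banana + kale: intersection lies outside the first quadrant.
avocado + strawberries with both tight: 0.7651 servings and 2.97 servings → $3.51.
avocado + kale: intersection lies outside the first quadrant.
strawberries + kale with both tight: 1.681 servings and 1.253 servings → $3.08.
Cheapest feasible corner: $3.08.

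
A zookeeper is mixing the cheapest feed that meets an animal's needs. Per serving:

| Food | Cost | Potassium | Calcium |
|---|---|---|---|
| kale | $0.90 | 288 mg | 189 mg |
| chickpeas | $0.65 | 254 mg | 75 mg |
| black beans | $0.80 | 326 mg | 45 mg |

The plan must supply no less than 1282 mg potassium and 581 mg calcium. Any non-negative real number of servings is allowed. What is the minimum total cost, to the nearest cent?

With two linear requirements the optimum uses one or two foods; enumerate the corners.
kale only: max(1282/288, 581/189) = 4.451 servings → $4.01.
chickpeas only: max(1282/254, 581/75) = 7.747 servings → $5.04.
black beans only: max(1282/326, 581/45) = 12.91 servings → $10.33.
kale + chickpeas with both tight: 1.947 servings and 2.839 servings → $3.60.
kale + black beans with both tight: 2.707 servings and 1.541 servings → $3.67.
chickpeas + black beans with both targets exact would need a negative amount; discard.
Cheapest feasible corner: $3.60.

$3.60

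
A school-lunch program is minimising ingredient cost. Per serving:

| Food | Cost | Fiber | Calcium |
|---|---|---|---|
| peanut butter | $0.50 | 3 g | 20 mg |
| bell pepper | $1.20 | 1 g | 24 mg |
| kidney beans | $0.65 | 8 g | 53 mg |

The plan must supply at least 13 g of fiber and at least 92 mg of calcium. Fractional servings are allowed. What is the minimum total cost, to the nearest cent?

$1.13

A basic optimal solution has at most two foods positive. Try each food alone and each pair with both targets met exactly.
peanut butter only: max(13/3, 92/20) = 4.6 servings → $2.30.
bell pepper only: max(13/1, 92/24) = 13 servings → $15.60.
kidney beans only: max(13/8, 92/53) = 1.736 servings → $1.13.
peanut butter + bell pepper with both tight: 4.231 servings and 0.3077 servings → $2.48.
peanut butter + kidney beans: intersection lies outside the first quadrant.
bell pepper + kidney beans with both tight: 0.3381 servings and 1.583 servings → $1.43.
Cheapest feasible corner: $1.13.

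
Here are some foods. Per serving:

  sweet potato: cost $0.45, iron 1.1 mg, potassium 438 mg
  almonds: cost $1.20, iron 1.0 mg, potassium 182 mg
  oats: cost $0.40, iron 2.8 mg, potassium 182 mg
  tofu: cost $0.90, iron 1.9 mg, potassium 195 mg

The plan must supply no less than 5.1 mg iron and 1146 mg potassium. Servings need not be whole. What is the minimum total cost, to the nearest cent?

$1.38

Compare the cost at each extreme point of the feasible region.
sweet potato only: max(5.1/1.1, 1146/438) = 4.636 servings → $2.09.
almonds only: max(5.1/1.0, 1146/182) = 6.297 servings → $7.56.
oats only: max(5.1/2.8, 1146/182) = 6.297 servings → $2.52.
tofu only: max(5.1/1.9, 1146/195) = 5.877 servings → $5.29.
sweet potato + almonds with both tight: 0.9159 servings and 4.093 servings → $5.32.
sweet potato + oats with both tight: 2.222 servings and 0.9484 servings → $1.38.
sweet potato + tofu with both tight: 1.915 servings and 1.576 servings → $2.28.
almonds + oats: intersection lies outside the first quadrant.
almonds + tofu: intersection lies outside the first quadrant.
oats + tofu: the both-tight solution has a negative serving — not a feasible corner.
So the least-cost plan costs $1.38.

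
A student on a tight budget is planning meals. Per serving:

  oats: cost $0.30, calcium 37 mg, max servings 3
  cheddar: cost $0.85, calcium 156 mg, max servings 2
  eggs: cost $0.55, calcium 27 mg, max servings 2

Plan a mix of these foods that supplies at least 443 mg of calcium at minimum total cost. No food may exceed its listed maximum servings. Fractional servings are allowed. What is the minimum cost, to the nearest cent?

$3.01

Cost per mg of calcium: cheddar $0.0054, oats $0.0081, eggs $0.0204.
Take 2 servings of cheddar: +312.0 mg calcium for $1.70 (total $1.70, still need 131.0 mg).
Take 3 servings of oats: +111.0 mg calcium for $0.90 (total $2.60, still need 20.0 mg).
Take 0.7407 servings of eggs: +20.0 mg calcium for $0.41 (total $3.01, still need 0.0 mg).
Greedy by cheapest-per-mg is optimal for a single linear constraint, so the minimum cost is $3.01.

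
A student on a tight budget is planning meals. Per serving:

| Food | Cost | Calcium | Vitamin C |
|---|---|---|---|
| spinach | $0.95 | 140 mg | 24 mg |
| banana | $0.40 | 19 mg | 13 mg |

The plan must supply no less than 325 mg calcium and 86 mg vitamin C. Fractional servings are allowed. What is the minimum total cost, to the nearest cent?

$3.05

At the optimum either one food covers both requirements or two foods hit both targets exactly; no other combination can be cheaper.
spinach only: max(325/140, 86/24) = 3.583 servings → $3.40.
banana only: max(325/19, 86/13) = 17.11 servings → $6.84.
spinach + banana with both tight: 1.9 servings and 3.109 servings → $3.05.
Cheapest feasible corner: $3.05.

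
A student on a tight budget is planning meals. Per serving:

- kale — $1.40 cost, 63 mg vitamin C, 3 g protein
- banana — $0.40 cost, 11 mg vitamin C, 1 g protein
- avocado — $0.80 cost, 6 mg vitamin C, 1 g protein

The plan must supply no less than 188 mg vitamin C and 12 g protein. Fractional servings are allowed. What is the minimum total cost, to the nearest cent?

The cheapest plan sits at a corner of the feasible region — with two constraints it uses at most two foods.
kale only: max(188/63, 12/3) = 4 servings → $5.60.
banana only: max(188/11, 12/1) = 17.09 servings → $6.84.
avocado only: max(188/6, 12/1) = 31.33 servings → $25.07.
kale + banana with both tight: 1.867 servings and 6.4 servings → $5.17.
kale + avocado with both tight: 2.578 servings and 4.267 servings → $7.02.
banana + avocado: intersection lies outside the first quadrant.
The minimum over all feasible corners is $5.17.

$5.17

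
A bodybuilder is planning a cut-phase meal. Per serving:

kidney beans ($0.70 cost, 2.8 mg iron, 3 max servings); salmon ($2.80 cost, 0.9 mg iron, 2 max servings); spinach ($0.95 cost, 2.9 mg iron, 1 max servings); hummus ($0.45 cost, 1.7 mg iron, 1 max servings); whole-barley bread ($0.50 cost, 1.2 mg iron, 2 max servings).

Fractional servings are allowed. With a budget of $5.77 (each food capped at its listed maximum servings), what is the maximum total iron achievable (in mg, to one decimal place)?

15.8 mg

Iron per dollar: kidney beans 4, hummus 3.778, spinach 3.053, whole-barley bread 2.4, salmon 0.3214.
Take 3 servings of kidney beans: spends $2.10, +8.4 mg iron (running total 8.4 mg).
Take 1 serving of hummus: spends $0.45, +1.7 mg iron (running total 10.1 mg).
Take 1 serving of spinach: spends $0.95, +2.9 mg iron (running total 13.0 mg).
Take 2 servings of whole-barley bread: spends $1.00, +2.4 mg iron (running total 15.4 mg).
Take 0.4536 servings of salmon: spends $1.27, +0.4 mg iron (running total 15.8 mg).
Filling greedily by iron-per-dollar is optimal for one linear limit, giving 15.8 mg.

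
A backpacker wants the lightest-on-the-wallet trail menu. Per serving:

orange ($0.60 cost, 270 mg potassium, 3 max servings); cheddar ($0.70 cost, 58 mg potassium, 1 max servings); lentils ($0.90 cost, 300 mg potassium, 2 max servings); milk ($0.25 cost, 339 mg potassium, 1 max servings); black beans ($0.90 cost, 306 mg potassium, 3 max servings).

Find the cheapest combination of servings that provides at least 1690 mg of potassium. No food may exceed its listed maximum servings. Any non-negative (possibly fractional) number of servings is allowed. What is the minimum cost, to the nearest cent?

Cost per mg of potassium: milk $0.0007, orange $0.0022, black beans $0.0029, lentils $0.0030, cheddar $0.0121.
Take 1 serving of milk: +339.0 mg potassium for $0.25 (total $0.25, still need 1351.0 mg).
Take 3 servings of orange: +810.0 mg potassium for $1.80 (total $2.05, still need 541.0 mg).
Take 1.768 servings of black beans: +541.0 mg potassium for $1.59 (total $3.64, still need 0.0 mg).
Greedy by cheapest-per-mg is optimal for a single linear constraint, so the minimum cost is $3.64.

$3.64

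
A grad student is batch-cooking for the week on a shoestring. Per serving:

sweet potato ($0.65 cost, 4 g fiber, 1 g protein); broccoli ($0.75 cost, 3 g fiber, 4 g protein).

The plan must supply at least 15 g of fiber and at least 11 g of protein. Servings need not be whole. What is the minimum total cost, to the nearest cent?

Minimising a linear cost over {fiber ≥ 15, protein ≥ 11, servings ≥ 0} — the optimum is at a vertex, using one or two foods.
sweet potato only: max(15/4, 11/1) = 11 servings → $7.15.
broccoli only: max(15/3, 11/4) = 5 servings → $3.75.
sweet potato + broccoli with both tight: 2.077 servings and 2.231 servings → $3.02.
Cheapest feasible corner: $3.02.

$3.02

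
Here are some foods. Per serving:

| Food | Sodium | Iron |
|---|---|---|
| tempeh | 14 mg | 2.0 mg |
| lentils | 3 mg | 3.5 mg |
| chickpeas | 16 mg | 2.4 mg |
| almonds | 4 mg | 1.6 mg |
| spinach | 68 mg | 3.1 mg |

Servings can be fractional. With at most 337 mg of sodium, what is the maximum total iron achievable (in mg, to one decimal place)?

Iron per mg sodium: lentils 1.167, almonds 0.4, chickpeas 0.15, tempeh 0.1429, spinach 0.04559.
With no serving limits, spend the whole sodium allowance on lentils: 337 mg / 3 mg × 3.5 mg = 393.2 mg.

393.2 mg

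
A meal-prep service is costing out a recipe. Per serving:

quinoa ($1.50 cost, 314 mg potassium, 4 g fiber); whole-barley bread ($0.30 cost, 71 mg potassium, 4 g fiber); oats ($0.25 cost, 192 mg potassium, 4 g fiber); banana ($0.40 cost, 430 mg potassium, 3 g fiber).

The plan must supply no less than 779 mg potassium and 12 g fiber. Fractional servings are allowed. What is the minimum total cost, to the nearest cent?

$0.90

quinoa only: max(779/314, 12/4) = 3 servings → $4.50.
whole-barley bread only: max(779/71, 12/4) = 10.97 servings → $3.29.
oats only: max(779/192, 12/4) = 4.057 servings → $1.01.
banana only: max(779/430, 12/3) = 4 servings → $1.60.
quinoa + whole-barley bread with both tight: 2.329 servings and 0.6708 servings → $3.70.
quinoa + oats with both tight: 1.664 servings and 1.336 servings → $2.83.
quinoa + banana: intersection lies outside the first quadrant.
whole-barley bread + oats with both targets exact would need a negative amount; discard.
whole-barley bread + banana with both tight: 1.873 servings and 1.502 servings → $1.16.
oats + banana with both tight: 2.468 servings and 0.7098 servings → $0.90.
Cheapest feasible corner: $0.90.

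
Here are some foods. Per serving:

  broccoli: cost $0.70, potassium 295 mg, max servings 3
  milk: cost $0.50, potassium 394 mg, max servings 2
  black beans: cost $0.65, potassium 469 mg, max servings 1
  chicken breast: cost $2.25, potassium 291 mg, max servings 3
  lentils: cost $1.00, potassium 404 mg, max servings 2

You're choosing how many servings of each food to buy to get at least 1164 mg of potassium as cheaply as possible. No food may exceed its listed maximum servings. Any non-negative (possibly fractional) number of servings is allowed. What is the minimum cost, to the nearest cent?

Cost per mg of potassium: milk $0.0013, black beans $0.0014, broccoli $0.0024, lentils $0.0025, chicken breast $0.0077.
Take 2 servings of milk: +788.0 mg potassium for $1.00 (total $1.00, still need 376.0 mg).
Take 0.8017 servings of black beans: +376.0 mg potassium for $0.52 (total $1.52, still need 0.0 mg).
Greedy by cheapest-per-mg is optimal for a single linear constraint, so the minimum cost is $1.52.

$1.52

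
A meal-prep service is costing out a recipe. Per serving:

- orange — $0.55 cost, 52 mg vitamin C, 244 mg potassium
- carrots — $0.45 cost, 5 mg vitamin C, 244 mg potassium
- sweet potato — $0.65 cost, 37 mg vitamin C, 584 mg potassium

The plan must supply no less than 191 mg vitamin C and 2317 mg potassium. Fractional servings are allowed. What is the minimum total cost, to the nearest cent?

Compare the cost at each extreme point of the feasible region.
orange only: max(191/52, 2317/244) = 9.496 servings → $5.22.
carrots only: max(191/5, 2317/244) = 38.2 servings → $17.19.
sweet potato only: max(191/37, 2317/584) = 5.162 servings → $3.36.
orange + carrots with both tight: 3.054 servings and 6.442 servings → $4.58.
orange + sweet potato with both tight: 1.21 servings and 3.462 servings → $2.92.
carrots + sweet potato: intersection lies outside the first quadrant.
Cheapest feasible corner: $2.92.

$2.92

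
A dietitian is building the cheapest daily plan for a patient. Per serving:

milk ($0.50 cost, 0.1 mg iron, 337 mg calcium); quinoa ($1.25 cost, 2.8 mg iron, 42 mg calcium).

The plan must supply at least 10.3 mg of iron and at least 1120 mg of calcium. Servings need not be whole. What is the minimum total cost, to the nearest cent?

$5.91

Compare the cost at each extreme point of the feasible region.
milk only: max(10.3/0.1, 1120/337) = 103 servings → $51.50.
quinoa only: max(10.3/2.8, 1120/42) = 26.67 servings → $33.33.
milk + quinoa with both tight: 2.878 servings and 3.576 servings → $5.91.
So the least-cost plan costs $5.91.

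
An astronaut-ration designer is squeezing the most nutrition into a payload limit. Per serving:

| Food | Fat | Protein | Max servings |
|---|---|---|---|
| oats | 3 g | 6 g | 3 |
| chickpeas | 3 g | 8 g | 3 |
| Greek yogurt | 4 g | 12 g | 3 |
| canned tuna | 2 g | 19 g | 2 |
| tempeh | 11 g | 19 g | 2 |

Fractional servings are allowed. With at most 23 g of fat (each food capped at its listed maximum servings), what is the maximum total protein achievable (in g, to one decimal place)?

92.7 g

Protein per g fat: canned tuna 9.5, Greek yogurt 3, chickpeas 2.667, oats 2, tempeh 1.727.
Take 2 servings of canned tuna: uses 4 g fat, +38.0 g protein (running total 38.0 g).
Take 3 servings of Greek yogurt: uses 12 g fat, +36.0 g protein (running total 74.0 g).
Take 2.333 servings of chickpeas: uses 7 g fat, +18.7 g protein (running total 92.7 g).
Greedy by best ratio exhausts the fat allowance optimally: 92.7 g.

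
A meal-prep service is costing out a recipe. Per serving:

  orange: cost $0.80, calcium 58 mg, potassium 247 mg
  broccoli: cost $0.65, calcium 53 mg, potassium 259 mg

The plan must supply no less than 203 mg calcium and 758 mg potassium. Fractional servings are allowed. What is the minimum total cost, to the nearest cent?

$2.49

Check every corner: each single food scaled to meet both minima, and each pair solved so both constraints bind.
orange only: max(203/58, 758/247) = 3.5 servings → $2.80.
broccoli only: max(203/53, 758/259) = 3.83 servings → $2.49.
orange + broccoli: the both-tight solution has a negative serving — not a feasible corner.
The minimum over all feasible corners is $2.49.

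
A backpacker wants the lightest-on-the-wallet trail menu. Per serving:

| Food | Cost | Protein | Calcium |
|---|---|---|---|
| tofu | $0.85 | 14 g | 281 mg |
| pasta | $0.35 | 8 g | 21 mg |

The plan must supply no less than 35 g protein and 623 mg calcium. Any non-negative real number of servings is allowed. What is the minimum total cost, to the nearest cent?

For a min-cost LP with two ≥-constraints, a basic feasible solution has at most two positive variables.
tofu only: max(35/14, 623/281) = 2.5 servings → $2.12.
pasta only: max(35/8, 623/21) = 29.67 servings → $10.38.
tofu + pasta with both tight: 2.175 servings and 0.5696 servings → $2.05.
The minimum over all feasible corners is $2.05.

$2.05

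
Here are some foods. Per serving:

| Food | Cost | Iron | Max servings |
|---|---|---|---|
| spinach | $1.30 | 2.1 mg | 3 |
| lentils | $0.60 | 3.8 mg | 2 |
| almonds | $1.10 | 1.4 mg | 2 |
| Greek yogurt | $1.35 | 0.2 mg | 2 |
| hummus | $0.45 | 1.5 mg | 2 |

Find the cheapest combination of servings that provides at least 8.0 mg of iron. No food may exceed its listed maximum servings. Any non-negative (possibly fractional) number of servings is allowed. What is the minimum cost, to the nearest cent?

$1.32

Cost per mg of iron: lentils $0.1579, hummus $0.3000, spinach $0.6190, almonds $0.7857, Greek yogurt $6.7500.
Take 2 servings of lentils: +7.6 mg iron for $1.20 (total $1.20, still need 0.4 mg).
Take 0.2667 servings of hummus: +0.4 mg iron for $0.12 (total $1.32, still need 0.0 mg).
Greedy by cheapest-per-mg is optimal for a single linear constraint, so the minimum cost is $1.32.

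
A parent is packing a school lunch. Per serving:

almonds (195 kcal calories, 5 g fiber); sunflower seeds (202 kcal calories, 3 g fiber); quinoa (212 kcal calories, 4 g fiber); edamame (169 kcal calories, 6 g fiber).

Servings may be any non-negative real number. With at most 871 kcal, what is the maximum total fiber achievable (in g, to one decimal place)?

Fiber per kcal: edamame 0.0355, almonds 0.02564, quinoa 0.01887, sunflower seeds 0.01485.
With no serving limits, spend the whole calories allowance on edamame: 871 kcal / 169 kcal × 6 g = 30.9 g.

30.9 g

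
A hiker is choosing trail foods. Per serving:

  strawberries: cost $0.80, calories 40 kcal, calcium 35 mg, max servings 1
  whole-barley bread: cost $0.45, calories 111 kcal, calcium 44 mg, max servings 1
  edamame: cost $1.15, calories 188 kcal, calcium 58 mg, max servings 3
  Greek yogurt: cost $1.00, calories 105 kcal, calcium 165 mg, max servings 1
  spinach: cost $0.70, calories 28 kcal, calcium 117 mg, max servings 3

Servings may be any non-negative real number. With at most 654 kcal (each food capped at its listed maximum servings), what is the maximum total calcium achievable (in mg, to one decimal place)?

Calcium per kcal: spinach 4.179, Greek yogurt 1.571, strawberries 0.875, whole-barley bread 0.3964, edamame 0.3085.
Take 3 servings of spinach: uses 84 kcal, +351.0 mg calcium (running total 351.0 mg).
Take 1 serving of Greek yogurt: uses 105 kcal, +165.0 mg calcium (running total 516.0 mg).
Take 1 serving of strawberries: uses 40 kcal, +35.0 mg calcium (running total 551.0 mg).
Take 1 serving of whole-barley bread: uses 111 kcal, +44.0 mg calcium (running total 595.0 mg).
Take 1.67 servings of edamame: uses 314 kcal, +96.9 mg calcium (running total 691.9 mg).
Filling greedily by calcium-per-kcal is optimal for one linear limit, giving 691.9 mg.

691.9 mg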